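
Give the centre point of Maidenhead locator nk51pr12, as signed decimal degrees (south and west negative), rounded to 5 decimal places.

11.71875, 91.26250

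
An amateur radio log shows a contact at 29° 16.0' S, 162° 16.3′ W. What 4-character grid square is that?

AG80

Offset from 180°W / 90°S: lon 17.73°, lat 60.73°.
Field: lon ⌊17.73/20⌋ = 0 → A; lat ⌊60.73/10⌋ = 6 → G.
Square: lon ⌊17.73/2⌋ = 8; lat ⌊0.73/1⌋ = 0.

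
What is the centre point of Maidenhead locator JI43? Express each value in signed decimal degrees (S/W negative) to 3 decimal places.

Field J=9, I=8: +9·20° lon, +8·10° lat → SW at lon 0°, lat -10°.
Square 4, 3: +4·2° lon, +3·1° lat → SW at lon 8°, lat -7°.
Cell spans 2° lon × 1° lat. Centre is SW corner plus half of each.
latitude -6.500, longitude 9.000.

-6.500, 9.000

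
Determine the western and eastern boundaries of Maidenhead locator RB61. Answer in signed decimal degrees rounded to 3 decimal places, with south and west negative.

172.000, 174.000

Field R=17, B=1: +17·20° lon, +1·10° lat → SW at lon 160°, lat -80°.
Square 6, 1: +6·2° lon, +1·1° lat → SW at lon 172°, lat -79°.
Cell spans 2° lon × 1° lat.
west 172.000, east 174.000.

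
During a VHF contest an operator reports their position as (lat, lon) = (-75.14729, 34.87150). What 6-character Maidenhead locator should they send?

KB74ku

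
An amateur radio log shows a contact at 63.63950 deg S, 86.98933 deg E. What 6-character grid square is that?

NC36li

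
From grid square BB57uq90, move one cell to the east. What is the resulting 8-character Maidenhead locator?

Longitude extended square 9; +1 → 10, wraps to 0, carry into subsquare.
Longitude subsquare u = 20; +1 → 21 = v.
The latitude characters are unchanged.

BB57vq00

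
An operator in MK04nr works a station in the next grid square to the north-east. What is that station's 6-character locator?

MK04os

Longitude subsquare n = 13; +1 → 14 = o.
Latitude subsquare r = 17; +1 → 18 = s.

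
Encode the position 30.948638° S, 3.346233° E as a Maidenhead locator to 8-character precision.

Add 180° to longitude and 90° to latitude: 183.34623, 59.05136.
Field: 183.34623/20 → 9 → J, 59.05136/10 → 5 → F; chars JF.
Square: 3.34623/2 → 1, 9.05136/1 → 9; chars 19.
Subsquare: 1.34623/0.0833333 → 16 → q, 0.05136/0.0416667 → 1 → b; chars qb.
Extended square: 0.01290/0.00833333 → 1, 0.00970/0.00416667 → 2; chars 12.

JF19qb12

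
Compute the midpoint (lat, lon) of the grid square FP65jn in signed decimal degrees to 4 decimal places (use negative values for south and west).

65.5625, -67.2083

Field F=5, P=15: +5·20° lon, +15·10° lat → SW at lon -80°, lat 60°.
Square 6, 5: +6·2° lon, +5·1° lat → SW at lon -68°, lat 65°.
Subsquare j=9, n=13: +9·0.0833333° lon, +13·0.0416667° lat → SW at lon -67.25°, lat 65.5417°.
Cell spans 0.0833333° lon × 0.0416667° lat. Centre is SW corner plus half of each.
latitude 65.5625, longitude -67.2083.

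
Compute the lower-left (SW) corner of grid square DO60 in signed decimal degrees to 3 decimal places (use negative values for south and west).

Field D=3, O=14: +3·20° lon, +14·10° lat → SW at lon -120°, lat 50°.
Square 6, 0: +6·2° lon, +0·1° lat → SW at lon -108°, lat 50°.
latitude 50.000, longitude -108.000.

50.000, -108.000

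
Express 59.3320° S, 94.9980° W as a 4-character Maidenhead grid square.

ED20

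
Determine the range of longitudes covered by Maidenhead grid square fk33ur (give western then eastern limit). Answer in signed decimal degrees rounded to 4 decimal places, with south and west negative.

Field F=5, K=10: +5·20° lon, +10·10° lat → SW at lon -80°, lat 10°.
Square 3, 3: +3·2° lon, +3·1° lat → SW at lon -74°, lat 13°.
Subsquare u=20, r=17: +20·0.0833333° lon, +17·0.0416667° lat → SW at lon -72.3333°, lat 13.7083°.
Cell spans 0.0833333° lon × 0.0416667° lat.
west -72.3333, east -72.2500.

-72.3333, -72.2500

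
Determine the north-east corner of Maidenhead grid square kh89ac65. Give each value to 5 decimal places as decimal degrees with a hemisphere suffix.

Field K=10, H=7: +10·20° lon, +7·10° lat → SW at lon 20°, lat -20°.
Square 8, 9: +8·2° lon, +9·1° lat → SW at lon 36°, lat -11°.
Subsquare a=0, c=2: +0·0.0833333° lon, +2·0.0416667° lat → SW at lon 36°, lat -10.9167°.
Extended square 6, 5: +6·0.00833333° lon, +5·0.00416667° lat → SW at lon 36.05°, lat -10.8958°.
Cell spans 0.00833333° lon × 0.00416667° lat. NE corner is SW corner plus one full cell.
latitude 10.89167° S, longitude 36.05833° E.

10.89167° S, 36.05833° E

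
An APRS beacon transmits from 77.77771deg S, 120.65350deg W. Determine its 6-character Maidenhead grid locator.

CB92qf

Add 180° to longitude and 90° to latitude: 59.3465, 12.2223.
Field (20°×10°, letters A–R): 59.3465/20 → 2 → C, 12.2223/10 → 1 → B; chars CB.
Square (2°×1°, digits 0–9): 19.3465/2 → 9, 2.2223/1 → 2; chars 92.
Subsquare (5′×2.5′, letters a–x): 1.3465/0.0833333 → 16 → q, 0.2223/0.0416667 → 5 → f; chars qf.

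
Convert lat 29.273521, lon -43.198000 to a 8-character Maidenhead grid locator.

Shift to the Maidenhead origin (180°W, 90°S): lon 136.80200, lat 119.27352.
Field (20°×10°, letters A–R): lon ⌊136.80200/20⌋ = 6 → G; lat ⌊119.27352/10⌋ = 11 → L.
Square (2°×1°, digits 0–9): lon ⌊16.80200/2⌋ = 8; lat ⌊9.27352/1⌋ = 9.
Subsquare (5′×2.5′, letters a–x): lon ⌊0.80200/0.0833333⌋ = 9 → j; lat ⌊0.27352/0.0416667⌋ = 6 → g.
Extended square (30″×15″, digits 0–9): lon ⌊0.05200/0.00833333⌋ = 6; lat ⌊0.02352/0.00416667⌋ = 5.

GL89jg65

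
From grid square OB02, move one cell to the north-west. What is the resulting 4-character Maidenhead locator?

Longitude square 0; −1 → -1, wraps to 9, carry into field.
Longitude field O = 14; −1 → 13 = N.
Latitude square 2; +1 → 3.

NB93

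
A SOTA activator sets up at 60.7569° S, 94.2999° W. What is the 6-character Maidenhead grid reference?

EC29uf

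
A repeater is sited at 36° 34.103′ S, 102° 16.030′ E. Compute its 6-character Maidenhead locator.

OF13dk

Offset from 180°W / 90°S: lon 282.2672°, lat 53.4316°.
Field: lon ⌊282.2672/20⌋ = 14 → O; lat ⌊53.4316/10⌋ = 5 → F.
Square: lon ⌊2.2672/2⌋ = 1; lat ⌊3.4316/1⌋ = 3.
Subsquare: lon ⌊0.2672/0.0833333⌋ = 3 → d; lat ⌊0.4316/0.0416667⌋ = 10 → k.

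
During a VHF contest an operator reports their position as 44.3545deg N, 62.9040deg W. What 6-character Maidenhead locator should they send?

Shift to the Maidenhead origin (180°W, 90°S): lon 117.0960, lat 134.3545.
Field: lon ⌊117.0960/20⌋ = 5 → F; lat ⌊134.3545/10⌋ = 13 → N.
Square: lon ⌊17.0960/2⌋ = 8; lat ⌊4.3545/1⌋ = 4.
Subsquare: lon ⌊1.0960/0.0833333⌋ = 13 → n; lat ⌊0.3545/0.0416667⌋ = 8 → i.

FN84ni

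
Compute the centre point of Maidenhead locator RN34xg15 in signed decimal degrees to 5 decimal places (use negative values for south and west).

Field R=17, N=13: +17·20° lon, +13·10° lat → SW at lon 160°, lat 40°.
Square 3, 4: +3·2° lon, +4·1° lat → SW at lon 166°, lat 44°.
Subsquare x=23, g=6: +23·0.0833333° lon, +6·0.0416667° lat → SW at lon 167.917°, lat 44.25°.
Extended square 1, 5: +1·0.00833333° lon, +5·0.00416667° lat → SW at lon 167.925°, lat 44.2708°.
Cell spans 0.00833333° lon × 0.00416667° lat. Centre is SW corner plus half of each.
latitude 44.27292, longitude 167.92917.

44.27292, 167.92917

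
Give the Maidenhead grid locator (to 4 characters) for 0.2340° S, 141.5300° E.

QI09

Offset from 180°W / 90°S: lon 321.53°, lat 89.77°.
Field: 321.53/20 → 16 → Q, 89.77/10 → 8 → I; chars QI.
Square: 1.53/2 → 0, 9.77/1 → 9; chars 09.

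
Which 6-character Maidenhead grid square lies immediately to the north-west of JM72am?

JM62xn

Longitude subsquare a = 0; −1 → -1, wraps to 23 = x, carry into square.
Longitude square 7; −1 → 6.
Latitude subsquare m = 12; +1 → 13 = n.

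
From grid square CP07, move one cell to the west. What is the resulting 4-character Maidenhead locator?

Longitude square 0; −1 → -1, wraps to 9, carry into field.
Longitude field C = 2; −1 → 1 = B.
The latitude characters are unchanged.

BP97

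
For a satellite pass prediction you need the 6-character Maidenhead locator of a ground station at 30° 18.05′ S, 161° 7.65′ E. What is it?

RF09nq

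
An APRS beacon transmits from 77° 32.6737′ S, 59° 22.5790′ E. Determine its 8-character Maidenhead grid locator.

LB92qk59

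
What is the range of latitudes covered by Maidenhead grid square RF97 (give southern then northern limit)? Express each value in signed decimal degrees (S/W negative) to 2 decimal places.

-33.00, -32.00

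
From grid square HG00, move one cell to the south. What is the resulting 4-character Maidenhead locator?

HF09

Latitude square 0; −1 → -1, wraps to 9, carry into field.
Latitude field G = 6; −1 → 5 = F.
The longitude characters are unchanged.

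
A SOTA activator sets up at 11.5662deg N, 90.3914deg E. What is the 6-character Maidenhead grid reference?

NK51en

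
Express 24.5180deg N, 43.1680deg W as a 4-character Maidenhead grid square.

Shift to the Maidenhead origin (180°W, 90°S): lon 136.83, lat 114.52.
Field (20°×10°, letters A–R): 136.83/20 → 6 → G, 114.52/10 → 11 → L; chars GL.
Square (2°×1°, digits 0–9): 16.83/2 → 8, 4.52/1 → 4; chars 84.

GL84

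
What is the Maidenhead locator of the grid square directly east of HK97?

IK07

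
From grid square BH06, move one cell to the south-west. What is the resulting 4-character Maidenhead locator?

AH95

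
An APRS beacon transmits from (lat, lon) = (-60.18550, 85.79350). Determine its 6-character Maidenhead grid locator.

NC29vt

Shift to the Maidenhead origin (180°W, 90°S): lon 265.7935, lat 29.8145.
Field: 265.7935/20 → 13 → N, 29.8145/10 → 2 → C; chars NC.
Square: 5.7935/2 → 2, 9.8145/1 → 9; chars 29.
Subsquare: 1.7935/0.0833333 → 21 → v, 0.8145/0.0416667 → 19 → t; chars vt.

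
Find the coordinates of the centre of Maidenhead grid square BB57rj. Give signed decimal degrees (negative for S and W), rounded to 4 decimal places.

Field B=1, B=1: +1·20° lon, +1·10° lat → SW at lon -160°, lat -80°.
Square 5, 7: +5·2° lon, +7·1° lat → SW at lon -150°, lat -73°.
Subsquare r=17, j=9: +17·0.0833333° lon, +9·0.0416667° lat → SW at lon -148.583°, lat -72.625°.
Cell spans 0.0833333° lon × 0.0416667° lat. Centre is SW corner plus half of each.
latitude -72.6042, longitude -148.5417.

-72.6042, -148.5417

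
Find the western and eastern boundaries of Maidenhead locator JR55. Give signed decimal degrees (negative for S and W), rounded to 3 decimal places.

Field J=9, R=17: +9·20° lon, +17·10° lat → SW at lon 0°, lat 80°.
Square 5, 5: +5·2° lon, +5·1° lat → SW at lon 10°, lat 85°.
Cell spans 2° lon × 1° lat.
west 10.000, east 12.000.

10.000, 12.000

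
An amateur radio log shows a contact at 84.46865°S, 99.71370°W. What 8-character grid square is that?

Offset from 180°W / 90°S: lon 80.28630°, lat 5.53135°.
Field (20°×10°, letters A–R): lon ⌊80.28630/20⌋ = 4 → E; lat ⌊5.53135/10⌋ = 0 → A.
Square (2°×1°, digits 0–9): lon ⌊0.28630/2⌋ = 0; lat ⌊5.53135/1⌋ = 5.
Subsquare (5′×2.5′, letters a–x): lon ⌊0.28630/0.0833333⌋ = 3 → d; lat ⌊0.53135/0.0416667⌋ = 12 → m.
Extended square (30″×15″, digits 0–9): lon ⌊0.03630/0.00833333⌋ = 4; lat ⌊0.03135/0.00416667⌋ = 7.

EA05dm47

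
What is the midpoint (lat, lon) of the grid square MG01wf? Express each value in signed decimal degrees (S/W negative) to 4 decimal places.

Field M=12, G=6: +12·20° lon, +6·10° lat → SW at lon 60°, lat -30°.
Square 0, 1: +0·2° lon, +1·1° lat → SW at lon 60°, lat -29°.
Subsquare w=22, f=5: +22·0.0833333° lon, +5·0.0416667° lat → SW at lon 61.8333°, lat -28.7917°.
Cell spans 0.0833333° lon × 0.0416667° lat. Centre is SW corner plus half of each.
latitude -28.7708, longitude 61.8750.

-28.7708, 61.8750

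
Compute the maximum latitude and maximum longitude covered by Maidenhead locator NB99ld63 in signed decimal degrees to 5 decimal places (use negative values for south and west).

Field N=13, B=1: +13·20° lon, +1·10° lat → SW at lon 80°, lat -80°.
Square 9, 9: +9·2° lon, +9·1° lat → SW at lon 98°, lat -71°.
Subsquare l=11, d=3: +11·0.0833333° lon, +3·0.0416667° lat → SW at lon 98.9167°, lat -70.875°.
Extended square 6, 3: +6·0.00833333° lon, +3·0.00416667° lat → SW at lon 98.9667°, lat -70.8625°.
Cell spans 0.00833333° lon × 0.00416667° lat. NE corner is SW corner plus one full cell.
latitude -70.85833, longitude 98.97500.

-70.85833, 98.97500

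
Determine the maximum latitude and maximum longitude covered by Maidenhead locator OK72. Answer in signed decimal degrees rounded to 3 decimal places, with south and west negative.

Field O=14, K=10: +14·20° lon, +10·10° lat → SW at lon 100°, lat 10°.
Square 7, 2: +7·2° lon, +2·1° lat → SW at lon 114°, lat 12°.
Cell spans 2° lon × 1° lat. NE corner is SW corner plus one full cell.
latitude 13.000, longitude 116.000.

13.000, 116.000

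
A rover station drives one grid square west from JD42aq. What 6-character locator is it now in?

JD32xq

Longitude subsquare a = 0; −1 → -1, wraps to 23 = x, carry into square.
Longitude square 4; −1 → 3.
The latitude characters are unchanged.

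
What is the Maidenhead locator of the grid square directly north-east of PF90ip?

Longitude subsquare i = 8; +1 → 9 = j.
Latitude subsquare p = 15; +1 → 16 = q.

PF90jq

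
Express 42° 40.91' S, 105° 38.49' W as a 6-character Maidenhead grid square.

DE77eh

Offset from 180°W / 90°S: lon 74.3585°, lat 47.3182°.
Field (20°×10°, letters A–R): lon ⌊74.3585/20⌋ = 3 → D; lat ⌊47.3182/10⌋ = 4 → E.
Square (2°×1°, digits 0–9): lon ⌊14.3585/2⌋ = 7; lat ⌊7.3182/1⌋ = 7.
Subsquare (5′×2.5′, letters a–x): lon ⌊0.3585/0.0833333⌋ = 4 → e; lat ⌊0.3182/0.0416667⌋ = 7 → h.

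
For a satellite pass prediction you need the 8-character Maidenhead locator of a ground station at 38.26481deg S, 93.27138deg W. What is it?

EF31ir76

Add 180° to longitude and 90° to latitude: 86.72862, 51.73519.
Field: lon ⌊86.72862/20⌋ = 4 → E; lat ⌊51.73519/10⌋ = 5 → F.
Square: lon ⌊6.72862/2⌋ = 3; lat ⌊1.73519/1⌋ = 1.
Subsquare: lon ⌊0.72862/0.0833333⌋ = 8 → i; lat ⌊0.73519/0.0416667⌋ = 17 → r.
Extended square: lon ⌊0.06195/0.00833333⌋ = 7; lat ⌊0.02686/0.00416667⌋ = 6.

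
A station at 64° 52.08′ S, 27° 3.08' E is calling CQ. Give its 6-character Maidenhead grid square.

KC35md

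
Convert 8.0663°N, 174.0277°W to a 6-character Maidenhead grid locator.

AJ28xb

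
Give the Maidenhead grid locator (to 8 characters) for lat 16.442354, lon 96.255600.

Offset from 180°W / 90°S: lon 276.25560°, lat 106.44235°.
Field: 276.25560/20 → 13 → N, 106.44235/10 → 10 → K; chars NK.
Square: 16.25560/2 → 8, 6.44235/1 → 6; chars 86.
Subsquare: 0.25560/0.0833333 → 3 → d, 0.44235/0.0416667 → 10 → k; chars dk.
Extended square: 0.00560/0.00833333 → 0, 0.02569/0.00416667 → 6; chars 06.

NK86dk06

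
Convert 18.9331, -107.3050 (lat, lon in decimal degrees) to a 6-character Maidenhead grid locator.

Add 180° to longitude and 90° to latitude: 72.6950, 108.9331.
Field (20°×10°, letters A–R): 72.6950/20 → 3 → D, 108.9331/10 → 10 → K; chars DK.
Square (2°×1°, digits 0–9): 12.6950/2 → 6, 8.9331/1 → 8; chars 68.
Subsquare (5′×2.5′, letters a–x): 0.6950/0.0833333 → 8 → i, 0.9331/0.0416667 → 22 → w; chars iw.

DK68iw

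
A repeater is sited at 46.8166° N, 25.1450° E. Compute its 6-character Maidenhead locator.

KN26nt

Shift to the Maidenhead origin (180°W, 90°S): lon 205.1450, lat 136.8166.
Field: lon ⌊205.1450/20⌋ = 10 → K; lat ⌊136.8166/10⌋ = 13 → N.
Square: lon ⌊5.1450/2⌋ = 2; lat ⌊6.8166/1⌋ = 6.
Subsquare: lon ⌊1.1450/0.0833333⌋ = 13 → n; lat ⌊0.8166/0.0416667⌋ = 19 → t.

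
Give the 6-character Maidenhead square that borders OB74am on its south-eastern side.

Longitude subsquare a = 0; +1 → 1 = b.
Latitude subsquare m = 12; −1 → 11 = l.

OB74bl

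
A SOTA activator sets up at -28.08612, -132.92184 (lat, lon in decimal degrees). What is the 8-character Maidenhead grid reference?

CG31mv99

Shift to the Maidenhead origin (180°W, 90°S): lon 47.07816, lat 61.91388.
Field: lon ⌊47.07816/20⌋ = 2 → C; lat ⌊61.91388/10⌋ = 6 → G.
Square: lon ⌊7.07816/2⌋ = 3; lat ⌊1.91388/1⌋ = 1.
Subsquare: lon ⌊1.07816/0.0833333⌋ = 12 → m; lat ⌊0.91388/0.0416667⌋ = 21 → v.
Extended square: lon ⌊0.07816/0.00833333⌋ = 9; lat ⌊0.03888/0.00416667⌋ = 9.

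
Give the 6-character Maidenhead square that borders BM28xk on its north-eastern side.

BM38al

Longitude subsquare x = 23; +1 → 24, wraps to 0 = a, carry into square.
Longitude square 2; +1 → 3.
Latitude subsquare k = 10; +1 → 11 = l.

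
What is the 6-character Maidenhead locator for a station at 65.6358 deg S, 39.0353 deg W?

Add 180° to longitude and 90° to latitude: 140.9647, 24.3642.
Field: lon ⌊140.9647/20⌋ = 7 → H; lat ⌊24.3642/10⌋ = 2 → C.
Square: lon ⌊0.9647/2⌋ = 0; lat ⌊4.3642/1⌋ = 4.
Subsquare: lon ⌊0.9647/0.0833333⌋ = 11 → l; lat ⌊0.3642/0.0416667⌋ = 8 → i.

HC04li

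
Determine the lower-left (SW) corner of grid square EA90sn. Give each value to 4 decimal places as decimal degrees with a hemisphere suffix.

89.4583° S, 80.5000° W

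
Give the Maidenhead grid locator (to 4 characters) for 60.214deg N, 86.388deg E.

NP30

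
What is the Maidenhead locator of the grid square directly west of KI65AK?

Longitude subsquare a = 0; −1 → -1, wraps to 23 = x, carry into square.
Longitude square 6; −1 → 5.
The latitude characters are unchanged.

KI55xk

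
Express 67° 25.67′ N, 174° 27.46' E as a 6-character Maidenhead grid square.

RP77fk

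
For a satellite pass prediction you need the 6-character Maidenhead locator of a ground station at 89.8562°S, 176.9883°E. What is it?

RA80ld

Offset from 180°W / 90°S: lon 356.9883°, lat 0.1438°.
Field: 356.9883/20 → 17 → R, 0.1438/10 → 0 → A; chars RA.
Square: 16.9883/2 → 8, 0.1438/1 → 0; chars 80.
Subsquare: 0.9883/0.0833333 → 11 → l, 0.1438/0.0416667 → 3 → d; chars ld.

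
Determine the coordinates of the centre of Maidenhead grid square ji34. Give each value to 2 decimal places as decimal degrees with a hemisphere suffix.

Field J=9, I=8: +9·20° lon, +8·10° lat → SW at lon 0°, lat -10°.
Square 3, 4: +3·2° lon, +4·1° lat → SW at lon 6°, lat -6°.
Cell spans 2° lon × 1° lat. Centre is SW corner plus half of each.
latitude 5.50° S, longitude 7.00° E.

5.50° S, 7.00° E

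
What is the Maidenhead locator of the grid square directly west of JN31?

JN21

Longitude square 3; −1 → 2.
The latitude characters are unchanged.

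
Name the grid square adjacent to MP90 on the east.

NP00

Longitude square 9; +1 → 10, wraps to 0, carry into field.
Longitude field M = 12; +1 → 13 = N.
The latitude characters are unchanged.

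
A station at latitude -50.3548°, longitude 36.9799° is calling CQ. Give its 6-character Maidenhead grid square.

KD89lp

Offset from 180°W / 90°S: lon 216.9799°, lat 39.6452°.
Field (20°×10°, letters A–R): lon ⌊216.9799/20⌋ = 10 → K; lat ⌊39.6452/10⌋ = 3 → D.
Square (2°×1°, digits 0–9): lon ⌊16.9799/2⌋ = 8; lat ⌊9.6452/1⌋ = 9.
Subsquare (5′×2.5′, letters a–x): lon ⌊0.9799/0.0833333⌋ = 11 → l; lat ⌊0.6452/0.0416667⌋ = 15 → p.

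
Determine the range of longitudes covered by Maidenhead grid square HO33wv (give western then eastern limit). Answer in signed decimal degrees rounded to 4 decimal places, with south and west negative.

Field H=7, O=14: +7·20° lon, +14·10° lat → SW at lon -40°, lat 50°.
Square 3, 3: +3·2° lon, +3·1° lat → SW at lon -34°, lat 53°.
Subsquare w=22, v=21: +22·0.0833333° lon, +21·0.0416667° lat → SW at lon -32.1667°, lat 53.875°.
Cell spans 0.0833333° lon × 0.0416667° lat.
west -32.1667, east -32.0833.

-32.1667, -32.0833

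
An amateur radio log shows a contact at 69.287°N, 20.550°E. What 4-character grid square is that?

KP09

Shift to the Maidenhead origin (180°W, 90°S): lon 200.55, lat 159.29.
Field: lon ⌊200.55/20⌋ = 10 → K; lat ⌊159.29/10⌋ = 15 → P.
Square: lon ⌊0.55/2⌋ = 0; lat ⌊9.29/1⌋ = 9.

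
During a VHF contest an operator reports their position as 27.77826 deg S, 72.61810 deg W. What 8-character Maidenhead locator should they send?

FG32qf53

Shift to the Maidenhead origin (180°W, 90°S): lon 107.38190, lat 62.22174.
Field: 107.38190/20 → 5 → F, 62.22174/10 → 6 → G; chars FG.
Square: 7.38190/2 → 3, 2.22174/1 → 2; chars 32.
Subsquare: 1.38190/0.0833333 → 16 → q, 0.22174/0.0416667 → 5 → f; chars qf.
Extended square: 0.04857/0.00833333 → 5, 0.01341/0.00416667 → 3; chars 53.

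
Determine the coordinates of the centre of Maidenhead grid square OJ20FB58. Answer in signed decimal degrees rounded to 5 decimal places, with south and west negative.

0.07708, 104.46250

Field O=14, J=9: +14·20° lon, +9·10° lat → SW at lon 100°, lat 0°.
Square 2, 0: +2·2° lon, +0·1° lat → SW at lon 104°, lat 0°.
Subsquare f=5, b=1: +5·0.0833333° lon, +1·0.0416667° lat → SW at lon 104.417°, lat 0.0416667°.
Extended square 5, 8: +5·0.00833333° lon, +8·0.00416667° lat → SW at lon 104.458°, lat 0.075°.
Cell spans 0.00833333° lon × 0.00416667° lat. Centre is SW corner plus half of each.
latitude 0.07708, longitude 104.46250.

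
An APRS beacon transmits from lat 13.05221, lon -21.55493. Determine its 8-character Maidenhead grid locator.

Add 180° to longitude and 90° to latitude: 158.44507, 103.05221.
Field (20°×10°, letters A–R): lon ⌊158.44507/20⌋ = 7 → H; lat ⌊103.05221/10⌋ = 10 → K.
Square (2°×1°, digits 0–9): lon ⌊18.44507/2⌋ = 9; lat ⌊3.05221/1⌋ = 3.
Subsquare (5′×2.5′, letters a–x): lon ⌊0.44507/0.0833333⌋ = 5 → f; lat ⌊0.05221/0.0416667⌋ = 1 → b.
Extended square (30″×15″, digits 0–9): lon ⌊0.02840/0.00833333⌋ = 3; lat ⌊0.01054/0.00416667⌋ = 2.

HK93fb32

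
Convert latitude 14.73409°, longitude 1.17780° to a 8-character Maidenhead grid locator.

Shift to the Maidenhead origin (180°W, 90°S): lon 181.17780, lat 104.73409.
Field: 181.17780/20 → 9 → J, 104.73409/10 → 10 → K; chars JK.
Square: 1.17780/2 → 0, 4.73409/1 → 4; chars 04.
Subsquare: 1.17780/0.0833333 → 14 → o, 0.73409/0.0416667 → 17 → r; chars or.
Extended square: 0.01113/0.00833333 → 1, 0.02576/0.00416667 → 6; chars 16.

JK04or16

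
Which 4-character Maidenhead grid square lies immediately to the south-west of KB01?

JB90

Longitude square 0; −1 → -1, wraps to 9, carry into field.
Longitude field K = 10; −1 → 9 = J.
Latitude square 1; −1 → 0.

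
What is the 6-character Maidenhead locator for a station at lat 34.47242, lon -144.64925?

BM74ql

Add 180° to longitude and 90° to latitude: 35.3508, 124.4724.
Field: 35.3508/20 → 1 → B, 124.4724/10 → 12 → M; chars BM.
Square: 15.3508/2 → 7, 4.4724/1 → 4; chars 74.
Subsquare: 1.3508/0.0833333 → 16 → q, 0.4724/0.0416667 → 11 → l; chars ql.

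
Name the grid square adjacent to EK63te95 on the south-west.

Longitude extended square 9; −1 → 8.
Latitude extended square 5; −1 → 4.

EK63te84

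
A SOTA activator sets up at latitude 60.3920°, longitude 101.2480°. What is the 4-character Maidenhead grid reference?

Shift to the Maidenhead origin (180°W, 90°S): lon 281.25, lat 150.39.
Field: lon ⌊281.25/20⌋ = 14 → O; lat ⌊150.39/10⌋ = 15 → P.
Square: lon ⌊1.25/2⌋ = 0; lat ⌊0.39/1⌋ = 0.

OP00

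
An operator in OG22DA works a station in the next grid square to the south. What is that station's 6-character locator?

OG21dx

Latitude subsquare a = 0; −1 → -1, wraps to 23 = x, carry into square.
Latitude square 2; −1 → 1.
The longitude characters are unchanged.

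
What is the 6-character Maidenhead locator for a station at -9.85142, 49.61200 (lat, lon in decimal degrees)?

LI40td

Shift to the Maidenhead origin (180°W, 90°S): lon 229.6120, lat 80.1486.
Field (20°×10°, letters A–R): 229.6120/20 → 11 → L, 80.1486/10 → 8 → I; chars LI.
Square (2°×1°, digits 0–9): 9.6120/2 → 4, 0.1486/1 → 0; chars 40.
Subsquare (5′×2.5′, letters a–x): 1.6120/0.0833333 → 19 → t, 0.1486/0.0416667 → 3 → d; chars td.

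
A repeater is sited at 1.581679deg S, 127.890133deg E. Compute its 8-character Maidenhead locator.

Offset from 180°W / 90°S: lon 307.89013°, lat 88.41832°.
Field: 307.89013/20 → 15 → P, 88.41832/10 → 8 → I; chars PI.
Square: 7.89013/2 → 3, 8.41832/1 → 8; chars 38.
Subsquare: 1.89013/0.0833333 → 22 → w, 0.41832/0.0416667 → 10 → k; chars wk.
Extended square: 0.05680/0.00833333 → 6, 0.00165/0.00416667 → 0; chars 60.

PI38wk60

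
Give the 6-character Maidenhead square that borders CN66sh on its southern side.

Latitude subsquare h = 7; −1 → 6 = g.
The longitude characters are unchanged.

CN66sg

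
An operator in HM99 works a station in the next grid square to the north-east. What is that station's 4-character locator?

Longitude square 9; +1 → 10, wraps to 0, carry into field.
Longitude field H = 7; +1 → 8 = I.
Latitude square 9; +1 → 10, wraps to 0, carry into field.
Latitude field M = 12; +1 → 13 = N.

IN00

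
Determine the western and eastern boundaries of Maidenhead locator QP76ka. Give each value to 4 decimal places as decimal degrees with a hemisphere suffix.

154.8333° E, 154.9167° E

Field Q=16, P=15: +16·20° lon, +15·10° lat → SW at lon 140°, lat 60°.
Square 7, 6: +7·2° lon, +6·1° lat → SW at lon 154°, lat 66°.
Subsquare k=10, a=0: +10·0.0833333° lon, +0·0.0416667° lat → SW at lon 154.833°, lat 66°.
Cell spans 0.0833333° lon × 0.0416667° lat.
west 154.8333° E, east 154.9167° E.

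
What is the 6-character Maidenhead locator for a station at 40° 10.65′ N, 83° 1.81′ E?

NN10me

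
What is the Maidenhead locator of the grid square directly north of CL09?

Latitude square 9; +1 → 10, wraps to 0, carry into field.
Latitude field L = 11; +1 → 12 = M.
The longitude characters are unchanged.

CM00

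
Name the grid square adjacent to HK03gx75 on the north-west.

HK03gx66

Longitude extended square 7; −1 → 6.
Latitude extended square 5; +1 → 6.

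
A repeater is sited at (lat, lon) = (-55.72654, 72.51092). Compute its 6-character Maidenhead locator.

MD64gg

Add 180° to longitude and 90° to latitude: 252.5109, 34.2735.
Field: lon ⌊252.5109/20⌋ = 12 → M; lat ⌊34.2735/10⌋ = 3 → D.
Square: lon ⌊12.5109/2⌋ = 6; lat ⌊4.2735/1⌋ = 4.
Subsquare: lon ⌊0.5109/0.0833333⌋ = 6 → g; lat ⌊0.2735/0.0416667⌋ = 6 → g.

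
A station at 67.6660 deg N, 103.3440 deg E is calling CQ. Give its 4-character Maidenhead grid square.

OP17

Offset from 180°W / 90°S: lon 283.34°, lat 157.67°.
Field (20°×10°, letters A–R): 283.34/20 → 14 → O, 157.67/10 → 15 → P; chars OP.
Square (2°×1°, digits 0–9): 3.34/2 → 1, 7.67/1 → 7; chars 17.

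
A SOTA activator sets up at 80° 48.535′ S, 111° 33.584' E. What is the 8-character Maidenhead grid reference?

Shift to the Maidenhead origin (180°W, 90°S): lon 291.55973, lat 9.19108.
Field: 291.55973/20 → 14 → O, 9.19108/10 → 0 → A; chars OA.
Square: 11.55973/2 → 5, 9.19108/1 → 9; chars 59.
Subsquare: 1.55973/0.0833333 → 18 → s, 0.19108/0.0416667 → 4 → e; chars se.
Extended square: 0.05973/0.00833333 → 7, 0.02442/0.00416667 → 5; chars 75.

OA59se75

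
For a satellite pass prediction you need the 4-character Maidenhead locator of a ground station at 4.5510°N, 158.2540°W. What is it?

BJ04

Offset from 180°W / 90°S: lon 21.75°, lat 94.55°.
Field: lon ⌊21.75/20⌋ = 1 → B; lat ⌊94.55/10⌋ = 9 → J.
Square: lon ⌊1.75/2⌋ = 0; lat ⌊4.55/1⌋ = 4.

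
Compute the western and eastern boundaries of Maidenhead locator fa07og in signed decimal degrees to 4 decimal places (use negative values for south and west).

-78.8333, -78.7500

Field F=5, A=0: +5·20° lon, +0·10° lat → SW at lon -80°, lat -90°.
Square 0, 7: +0·2° lon, +7·1° lat → SW at lon -80°, lat -83°.
Subsquare o=14, g=6: +14·0.0833333° lon, +6·0.0416667° lat → SW at lon -78.8333°, lat -82.75°.
Cell spans 0.0833333° lon × 0.0416667° lat.
west -78.8333, east -78.7500.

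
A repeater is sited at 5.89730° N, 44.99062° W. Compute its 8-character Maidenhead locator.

GJ75mv15

Add 180° to longitude and 90° to latitude: 135.00938, 95.89730.
Field: lon ⌊135.00938/20⌋ = 6 → G; lat ⌊95.89730/10⌋ = 9 → J.
Square: lon ⌊15.00938/2⌋ = 7; lat ⌊5.89730/1⌋ = 5.
Subsquare: lon ⌊1.00938/0.0833333⌋ = 12 → m; lat ⌊0.89730/0.0416667⌋ = 21 → v.
Extended square: lon ⌊0.00938/0.00833333⌋ = 1; lat ⌊0.02230/0.00416667⌋ = 5.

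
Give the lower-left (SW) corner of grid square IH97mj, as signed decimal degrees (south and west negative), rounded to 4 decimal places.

-12.6250, -1.0000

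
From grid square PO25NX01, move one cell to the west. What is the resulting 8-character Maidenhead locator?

Longitude extended square 0; −1 → -1, wraps to 9, carry into subsquare.
Longitude subsquare n = 13; −1 → 12 = m.
The latitude characters are unchanged.

PO25mx91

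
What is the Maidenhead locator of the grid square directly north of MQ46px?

MQ47pa

Latitude subsquare x = 23; +1 → 24, wraps to 0 = a, carry into square.
Latitude square 6; +1 → 7.
The longitude characters are unchanged.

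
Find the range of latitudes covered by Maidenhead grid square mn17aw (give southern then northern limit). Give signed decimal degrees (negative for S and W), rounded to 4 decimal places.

47.9167, 47.9583

Field M=12, N=13: +12·20° lon, +13·10° lat → SW at lon 60°, lat 40°.
Square 1, 7: +1·2° lon, +7·1° lat → SW at lon 62°, lat 47°.
Subsquare a=0, w=22: +0·0.0833333° lon, +22·0.0416667° lat → SW at lon 62°, lat 47.9167°.
Cell spans 0.0833333° lon × 0.0416667° lat.
south 47.9167, north 47.9583.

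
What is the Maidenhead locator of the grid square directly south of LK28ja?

LK27jx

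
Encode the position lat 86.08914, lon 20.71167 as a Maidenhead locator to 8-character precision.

KR06ic51

Shift to the Maidenhead origin (180°W, 90°S): lon 200.71167, lat 176.08914.
Field: lon ⌊200.71167/20⌋ = 10 → K; lat ⌊176.08914/10⌋ = 17 → R.
Square: lon ⌊0.71167/2⌋ = 0; lat ⌊6.08914/1⌋ = 6.
Subsquare: lon ⌊0.71167/0.0833333⌋ = 8 → i; lat ⌊0.08914/0.0416667⌋ = 2 → c.
Extended square: lon ⌊0.04500/0.00833333⌋ = 5; lat ⌊0.00581/0.00416667⌋ = 1.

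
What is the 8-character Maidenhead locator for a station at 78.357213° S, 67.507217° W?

FB61fp94

Shift to the Maidenhead origin (180°W, 90°S): lon 112.49278, lat 11.64279.
Field (20°×10°, letters A–R): 112.49278/20 → 5 → F, 11.64279/10 → 1 → B; chars FB.
Square (2°×1°, digits 0–9): 12.49278/2 → 6, 1.64279/1 → 1; chars 61.
Subsquare (5′×2.5′, letters a–x): 0.49278/0.0833333 → 5 → f, 0.64279/0.0416667 → 15 → p; chars fp.
Extended square (30″×15″, digits 0–9): 0.07612/0.00833333 → 9, 0.01779/0.00416667 → 4; chars 94.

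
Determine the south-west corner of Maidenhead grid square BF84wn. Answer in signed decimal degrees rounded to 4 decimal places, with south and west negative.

-35.4583, -142.1667

Field B=1, F=5: +1·20° lon, +5·10° lat → SW at lon -160°, lat -40°.
Square 8, 4: +8·2° lon, +4·1° lat → SW at lon -144°, lat -36°.
Subsquare w=22, n=13: +22·0.0833333° lon, +13·0.0416667° lat → SW at lon -142.167°, lat -35.4583°.
latitude -35.4583, longitude -142.1667.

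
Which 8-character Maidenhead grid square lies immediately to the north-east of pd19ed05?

Longitude extended square 0; +1 → 1.
Latitude extended square 5; +1 → 6.

PD19ed16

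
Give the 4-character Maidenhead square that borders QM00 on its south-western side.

PL99

Longitude square 0; −1 → -1, wraps to 9, carry into field.
Longitude field Q = 16; −1 → 15 = P.
Latitude square 0; −1 → -1, wraps to 9, carry into field.
Latitude field M = 12; −1 → 11 = L.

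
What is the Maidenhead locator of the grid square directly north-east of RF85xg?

Longitude subsquare x = 23; +1 → 24, wraps to 0 = a, carry into square.
Longitude square 8; +1 → 9.
Latitude subsquare g = 6; +1 → 7 = h.

RF95ah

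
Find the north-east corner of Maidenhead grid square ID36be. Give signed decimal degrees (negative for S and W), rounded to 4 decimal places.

-53.7917, -13.8333

Field I=8, D=3: +8·20° lon, +3·10° lat → SW at lon -20°, lat -60°.
Square 3, 6: +3·2° lon, +6·1° lat → SW at lon -14°, lat -54°.
Subsquare b=1, e=4: +1·0.0833333° lon, +4·0.0416667° lat → SW at lon -13.9167°, lat -53.8333°.
Cell spans 0.0833333° lon × 0.0416667° lat. NE corner is SW corner plus one full cell.
latitude -53.7917, longitude -13.8333.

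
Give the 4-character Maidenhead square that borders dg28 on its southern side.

DG27

Latitude square 8; −1 → 7.
The longitude characters are unchanged.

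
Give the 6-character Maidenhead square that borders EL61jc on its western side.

EL61ic

Longitude subsquare j = 9; −1 → 8 = i.
The latitude characters are unchanged.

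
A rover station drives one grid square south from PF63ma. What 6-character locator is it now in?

PF62mx

Latitude subsquare a = 0; −1 → -1, wraps to 23 = x, carry into square.
Latitude square 3; −1 → 2.
The longitude characters are unchanged.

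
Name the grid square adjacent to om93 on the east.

PM03

Longitude square 9; +1 → 10, wraps to 0, carry into field.
Longitude field O = 14; +1 → 15 = P.
The latitude characters are unchanged.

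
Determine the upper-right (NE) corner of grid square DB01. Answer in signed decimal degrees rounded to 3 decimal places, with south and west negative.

-78.000, -118.000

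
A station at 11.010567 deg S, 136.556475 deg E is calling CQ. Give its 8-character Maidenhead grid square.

PH88gx67

Add 180° to longitude and 90° to latitude: 316.55647, 78.98943.
Field (20°×10°, letters A–R): 316.55647/20 → 15 → P, 78.98943/10 → 7 → H; chars PH.
Square (2°×1°, digits 0–9): 16.55647/2 → 8, 8.98943/1 → 8; chars 88.
Subsquare (5′×2.5′, letters a–x): 0.55647/0.0833333 → 6 → g, 0.98943/0.0416667 → 23 → x; chars gx.
Extended square (30″×15″, digits 0–9): 0.05647/0.00833333 → 6, 0.03110/0.00416667 → 7; chars 67.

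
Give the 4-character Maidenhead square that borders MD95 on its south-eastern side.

ND04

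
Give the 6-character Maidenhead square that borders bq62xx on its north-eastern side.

BQ73aa

Longitude subsquare x = 23; +1 → 24, wraps to 0 = a, carry into square.
Longitude square 6; +1 → 7.
Latitude subsquare x = 23; +1 → 24, wraps to 0 = a, carry into square.
Latitude square 2; +1 → 3.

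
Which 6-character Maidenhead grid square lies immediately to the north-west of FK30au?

Longitude subsquare a = 0; −1 → -1, wraps to 23 = x, carry into square.
Longitude square 3; −1 → 2.
Latitude subsquare u = 20; +1 → 21 = v.

FK20xv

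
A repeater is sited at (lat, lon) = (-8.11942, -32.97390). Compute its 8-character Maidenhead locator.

Shift to the Maidenhead origin (180°W, 90°S): lon 147.02610, lat 81.88058.
Field (20°×10°, letters A–R): lon ⌊147.02610/20⌋ = 7 → H; lat ⌊81.88058/10⌋ = 8 → I.
Square (2°×1°, digits 0–9): lon ⌊7.02610/2⌋ = 3; lat ⌊1.88058/1⌋ = 1.
Subsquare (5′×2.5′, letters a–x): lon ⌊1.02610/0.0833333⌋ = 12 → m; lat ⌊0.88058/0.0416667⌋ = 21 → v.
Extended square (30″×15″, digits 0–9): lon ⌊0.02610/0.00833333⌋ = 3; lat ⌊0.00558/0.00416667⌋ = 1.

HI31mv31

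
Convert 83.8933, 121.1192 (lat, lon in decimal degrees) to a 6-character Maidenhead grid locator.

PR03nv

Shift to the Maidenhead origin (180°W, 90°S): lon 301.1192, lat 173.8933.
Field: 301.1192/20 → 15 → P, 173.8933/10 → 17 → R; chars PR.
Square: 1.1192/2 → 0, 3.8933/1 → 3; chars 03.
Subsquare: 1.1192/0.0833333 → 13 → n, 0.8933/0.0416667 → 21 → v; chars nv.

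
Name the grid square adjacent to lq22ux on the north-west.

LQ23ta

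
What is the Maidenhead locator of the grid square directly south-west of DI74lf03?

DI74kf92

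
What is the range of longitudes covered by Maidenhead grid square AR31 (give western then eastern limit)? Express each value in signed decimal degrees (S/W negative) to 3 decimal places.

Field A=0, R=17: +0·20° lon, +17·10° lat → SW at lon -180°, lat 80°.
Square 3, 1: +3·2° lon, +1·1° lat → SW at lon -174°, lat 81°.
Cell spans 2° lon × 1° lat.
west -174.000, east -172.000.

-174.000, -172.000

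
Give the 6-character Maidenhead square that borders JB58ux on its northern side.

Latitude subsquare x = 23; +1 → 24, wraps to 0 = a, carry into square.
Latitude square 8; +1 → 9.
The longitude characters are unchanged.

JB59ua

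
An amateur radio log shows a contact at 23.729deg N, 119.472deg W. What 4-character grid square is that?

DL03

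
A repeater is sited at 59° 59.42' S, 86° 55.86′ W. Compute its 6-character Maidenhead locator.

ED60ma

Shift to the Maidenhead origin (180°W, 90°S): lon 93.0690, lat 30.0097.
Field: lon ⌊93.0690/20⌋ = 4 → E; lat ⌊30.0097/10⌋ = 3 → D.
Square: lon ⌊13.0690/2⌋ = 6; lat ⌊0.0097/1⌋ = 0.
Subsquare: lon ⌊1.0690/0.0833333⌋ = 12 → m; lat ⌊0.0097/0.0416667⌋ = 0 → a.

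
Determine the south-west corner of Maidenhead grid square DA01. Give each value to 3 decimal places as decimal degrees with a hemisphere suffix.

89.000° S, 120.000° W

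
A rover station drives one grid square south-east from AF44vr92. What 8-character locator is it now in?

AF44wr01

Longitude extended square 9; +1 → 10, wraps to 0, carry into subsquare.
Longitude subsquare v = 21; +1 → 22 = w.
Latitude extended square 2; −1 → 1.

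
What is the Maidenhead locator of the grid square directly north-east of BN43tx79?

BN44ta80

Longitude extended square 7; +1 → 8.
Latitude extended square 9; +1 → 10, wraps to 0, carry into subsquare.
Latitude subsquare x = 23; +1 → 24, wraps to 0 = a, carry into square.
Latitude square 3; +1 → 4.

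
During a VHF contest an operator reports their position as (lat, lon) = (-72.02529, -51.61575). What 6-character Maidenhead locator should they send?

GB47ex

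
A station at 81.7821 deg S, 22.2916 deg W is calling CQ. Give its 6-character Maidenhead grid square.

Offset from 180°W / 90°S: lon 157.7084°, lat 8.2179°.
Field (20°×10°, letters A–R): lon ⌊157.7084/20⌋ = 7 → H; lat ⌊8.2179/10⌋ = 0 → A.
Square (2°×1°, digits 0–9): lon ⌊17.7084/2⌋ = 8; lat ⌊8.2179/1⌋ = 8.
Subsquare (5′×2.5′, letters a–x): lon ⌊1.7084/0.0833333⌋ = 20 → u; lat ⌊0.2179/0.0416667⌋ = 5 → f.

HA88uf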